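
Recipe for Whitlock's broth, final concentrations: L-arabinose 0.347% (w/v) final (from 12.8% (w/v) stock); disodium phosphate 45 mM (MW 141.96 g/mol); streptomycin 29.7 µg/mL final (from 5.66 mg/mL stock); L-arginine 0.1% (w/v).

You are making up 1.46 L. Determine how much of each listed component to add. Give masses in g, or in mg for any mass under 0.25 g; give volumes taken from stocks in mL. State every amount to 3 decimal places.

Working volume: 1.46 L.
L-arabinose: C1V1 = C2V2 → 0.347% ÷ 12.8% × 1460 mL = 39.580 mL
disodium phosphate: 45 mmol/L × 141.96 g/mol × 1.46 L ÷ 1000 = 9.327 g
streptomycin: V = C2·V2/C1 = 29.7 µg/mL × 1460 mL ÷ 5660 µg/mL = 7.661 mL
L-arginine: 0.1 g per 100 mL × 1460 mL ÷ 100 = 1.460 g

L-arabinose 39.580 mL; disodium phosphate 9.327 g; streptomycin 7.661 mL; L-arginine 1.460 g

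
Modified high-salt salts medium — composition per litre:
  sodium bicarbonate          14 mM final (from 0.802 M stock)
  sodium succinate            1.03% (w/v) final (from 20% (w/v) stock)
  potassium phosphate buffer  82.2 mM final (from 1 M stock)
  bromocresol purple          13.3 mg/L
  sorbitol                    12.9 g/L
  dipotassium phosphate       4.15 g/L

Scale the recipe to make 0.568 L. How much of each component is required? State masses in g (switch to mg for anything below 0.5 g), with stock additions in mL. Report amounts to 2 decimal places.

sodium bicarbonate 9.92 mL; sodium succinate 29.25 mL; potassium phosphate buffer 46.69 mL; bromocresol purple 7.55 mg; sorbitol 7.33 g; dipotassium phosphate 2.36 g

Working volume: 0.568 L.
sodium bicarbonate: dilute stock: 14 mM × 568 mL ÷ 802 mM = 9.92 mL
sodium succinate: dilute stock: 1.03% ÷ 20% × 568 mL = 29.25 mL
potassium phosphate buffer: V = C2·V2/C1 = 82.2 mM × 568 mL ÷ 1000 mM = 46.69 mL
bromocresol purple: 13.3 mg/L × 0.568 L = 7.55 mg
sorbitol: 12.9 g/L × 0.568 L = 7.33 g
dipotassium phosphate: 4.15 g/L × 0.568 L = 2.36 g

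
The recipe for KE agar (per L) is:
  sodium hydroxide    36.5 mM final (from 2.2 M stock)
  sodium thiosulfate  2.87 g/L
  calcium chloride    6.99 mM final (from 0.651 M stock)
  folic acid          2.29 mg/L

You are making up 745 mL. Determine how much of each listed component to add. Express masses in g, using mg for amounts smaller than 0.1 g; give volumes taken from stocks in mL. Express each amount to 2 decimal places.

sodium hydroxide 12.36 mL; sodium thiosulfate 2.14 g; calcium chloride 8.00 mL; folic acid 1.71 mg

Target volume = 745 mL = 0.745 L.
sodium hydroxide: dilute stock: 36.5 mM × 745 mL ÷ 2200 mM = 12.36 mL
sodium thiosulfate: 2.87 g/L × 0.745 L = 2.14 g
calcium chloride: C1V1 = C2V2 → 6.99 mM × 745 mL ÷ 651 mM = 8.00 mL
folic acid: 2.29 mg/L × 0.745 L = 1.71 mg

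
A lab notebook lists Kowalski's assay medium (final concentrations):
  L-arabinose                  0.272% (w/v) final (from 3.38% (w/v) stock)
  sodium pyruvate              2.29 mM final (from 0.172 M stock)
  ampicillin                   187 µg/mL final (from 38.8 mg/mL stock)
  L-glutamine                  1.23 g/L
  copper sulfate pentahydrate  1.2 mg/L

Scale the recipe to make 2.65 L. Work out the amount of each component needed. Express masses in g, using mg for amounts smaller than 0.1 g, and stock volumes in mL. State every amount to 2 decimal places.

Scale factor relative to 1 L: 2.65.
L-arabinose: dilute stock: 0.272% ÷ 3.38% × 2650 mL = 213.25 mL
sodium pyruvate: dilute stock: 2.29 mM × 2650 mL ÷ 172 mM = 35.28 mL
ampicillin: V = C2·V2/C1 = 187 µg/mL × 2650 mL ÷ 38800 µg/mL = 12.77 mL
L-glutamine: 1.23 g/L × 2.65 L = 3.26 g
copper sulfate pentahydrate: 1.2 mg/L × 2.65 L = 3.18 mg

L-arabinose 213.25 mL; sodium pyruvate 35.28 mL; ampicillin 12.77 mL; L-glutamine 3.26 g; copper sulfate pentahydrate 3.18 mg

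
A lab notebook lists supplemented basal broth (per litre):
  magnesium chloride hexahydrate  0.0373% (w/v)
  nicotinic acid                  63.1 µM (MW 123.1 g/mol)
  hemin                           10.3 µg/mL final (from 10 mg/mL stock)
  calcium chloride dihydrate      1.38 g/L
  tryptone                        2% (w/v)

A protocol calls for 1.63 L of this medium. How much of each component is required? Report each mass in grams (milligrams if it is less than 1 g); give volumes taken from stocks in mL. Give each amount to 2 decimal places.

magnesium chloride hexahydrate 607.99 mg; nicotinic acid 12.66 mg; hemin 1.68 mL; calcium chloride dihydrate 2.25 g; tryptone 32.60 g

Working volume: 1.63 L.
magnesium chloride hexahydrate: 0.0373% w/v = 0.373 g/L → 0.373 × 1.63 L = 0.60799 g = 607.99 mg
nicotinic acid: 63.1 µmol/L × 123.1 g/mol × 1.63 L ÷ 1000 = 12.66 mg
hemin: C1V1 = C2V2 → 10.3 µg/mL × 1630 mL ÷ 10000 µg/mL = 1.68 mL
calcium chloride dihydrate: 1.38 g/L × 1.63 L = 2.25 g
tryptone: 2% w/v = 20 g/L → 20 × 1.63 L = 32.60 g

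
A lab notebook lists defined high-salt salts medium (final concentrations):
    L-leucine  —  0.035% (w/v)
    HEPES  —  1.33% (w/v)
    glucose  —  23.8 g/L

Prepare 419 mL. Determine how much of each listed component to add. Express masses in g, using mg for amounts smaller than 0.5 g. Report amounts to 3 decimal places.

L-leucine 146.650 mg; HEPES 5.573 g; glucose 9.972 g

Working volume: 419 mL = 0.419 L.
L-leucine: 0.035 g per 100 mL × 419 mL ÷ 100 = 0.14665 g = 146.650 mg
HEPES: 1.33 g per 100 mL × 419 mL ÷ 100 = 5.573 g
glucose: 23.8 g/L × 0.419 L = 9.972 g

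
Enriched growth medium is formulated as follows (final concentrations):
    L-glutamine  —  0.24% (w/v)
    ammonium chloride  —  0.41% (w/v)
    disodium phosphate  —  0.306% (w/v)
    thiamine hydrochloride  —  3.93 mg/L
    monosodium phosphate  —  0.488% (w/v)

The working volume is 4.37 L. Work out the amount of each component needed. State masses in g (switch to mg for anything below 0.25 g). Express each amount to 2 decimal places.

Working volume: 4.37 L.
L-glutamine: 0.24% w/v = 2.4 g/L → 2.4 × 4.37 L = 10.49 g
ammonium chloride: 0.41 g per 100 mL × 4370 mL ÷ 100 = 17.92 g
disodium phosphate: 0.306% w/v = 3.06 g/L → 3.06 × 4.37 L = 13.37 g
thiamine hydrochloride: 3.93 mg/L × 4.37 L = 17.17 mg
monosodium phosphate: 0.488 g per 100 mL × 4370 mL ÷ 100 = 21.33 g

L-glutamine 10.49 g; ammonium chloride 17.92 g; disodium phosphate 13.37 g; thiamine hydrochloride 17.17 mg; monosodium phosphate 21.33 g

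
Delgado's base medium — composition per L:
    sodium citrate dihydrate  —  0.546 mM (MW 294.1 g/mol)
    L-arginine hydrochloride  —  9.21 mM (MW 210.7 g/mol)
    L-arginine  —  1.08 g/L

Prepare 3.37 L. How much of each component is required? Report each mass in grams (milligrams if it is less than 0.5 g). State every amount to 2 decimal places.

Working volume: 3.37 L.
sodium citrate dihydrate: 0.546 mmol/L × 294.1 g/mol × 3.37 L ÷ 1000 = 0.54 g
L-arginine hydrochloride: 9.21 mmol/L × 210.7 g/mol × 3.37 L ÷ 1000 = 6.54 g
L-arginine: 1.08 g/L × 3.37 L = 3.64 g

sodium citrate dihydrate 0.54 g; L-arginine hydrochloride 6.54 g; L-arginine 3.64 g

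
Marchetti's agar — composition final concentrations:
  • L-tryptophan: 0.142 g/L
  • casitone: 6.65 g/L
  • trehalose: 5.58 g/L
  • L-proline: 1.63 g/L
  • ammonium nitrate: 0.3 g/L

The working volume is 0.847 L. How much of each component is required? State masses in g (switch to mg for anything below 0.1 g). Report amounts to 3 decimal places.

Scale factor relative to 1 L: 0.847.
L-tryptophan: 0.142 g/L × 0.847 L = 0.120 g
casitone: 6.65 g/L × 0.847 L = 5.633 g
trehalose: 5.58 g/L × 0.847 L = 4.726 g
L-proline: 1.63 g/L × 0.847 L = 1.381 g
ammonium nitrate: 0.3 g/L × 0.847 L = 0.254 g

L-tryptophan 0.120 g; casitone 5.633 g; trehalose 4.726 g; L-proline 1.381 g; ammonium nitrate 0.254 g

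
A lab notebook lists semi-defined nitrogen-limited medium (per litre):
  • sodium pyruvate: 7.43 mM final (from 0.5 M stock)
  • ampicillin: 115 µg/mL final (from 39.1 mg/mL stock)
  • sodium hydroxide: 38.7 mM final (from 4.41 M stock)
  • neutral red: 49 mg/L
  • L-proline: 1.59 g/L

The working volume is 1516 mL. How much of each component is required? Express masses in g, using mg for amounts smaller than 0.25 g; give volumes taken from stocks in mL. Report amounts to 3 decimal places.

Working volume: 1516 mL = 1.516 L.
sodium pyruvate: C1V1 = C2V2 → 7.43 mM × 1516 mL ÷ 500 mM = 22.528 mL
ampicillin: C1V1 = C2V2 → 115 µg/mL × 1516 mL ÷ 39100 µg/mL = 4.459 mL
sodium hydroxide: C1V1 = C2V2 → 38.7 mM × 1516 mL ÷ 4410 mM = 13.304 mL
neutral red: 49 mg/L × 1.516 L = 74.284 mg
L-proline: 1.59 g/L × 1.516 L = 2.410 g

sodium pyruvate 22.528 mL; ampicillin 4.459 mL; sodium hydroxide 13.304 mL; neutral red 74.284 mg; L-proline 2.410 g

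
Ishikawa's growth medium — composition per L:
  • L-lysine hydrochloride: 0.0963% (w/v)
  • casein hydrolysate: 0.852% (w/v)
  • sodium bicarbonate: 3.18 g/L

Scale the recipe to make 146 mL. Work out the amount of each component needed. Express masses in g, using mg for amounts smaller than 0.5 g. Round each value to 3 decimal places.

L-lysine hydrochloride 140.598 mg; casein hydrolysate 1.244 g; sodium bicarbonate 464.280 mg

Working volume: 146 mL = 0.146 L.
L-lysine hydrochloride: 0.0963% w/v = 0.963 g/L → 0.963 × 0.146 L = 0.140598 g = 140.598 mg
casein hydrolysate: 0.852 g per 100 mL × 146 mL ÷ 100 = 1.244 g
sodium bicarbonate: 3.18 g/L × 0.146 L = 0.46428 g = 464.280 mg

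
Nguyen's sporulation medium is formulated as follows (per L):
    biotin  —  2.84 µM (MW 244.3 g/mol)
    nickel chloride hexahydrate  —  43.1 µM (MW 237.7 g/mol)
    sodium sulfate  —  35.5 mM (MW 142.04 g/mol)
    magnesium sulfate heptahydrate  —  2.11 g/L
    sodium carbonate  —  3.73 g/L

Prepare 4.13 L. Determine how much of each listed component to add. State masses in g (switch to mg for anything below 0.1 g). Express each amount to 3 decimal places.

Working volume: 4.13 L.
biotin: 2.84 µmol/L × 244.3 g/mol × 4.13 L ÷ 1000 = 2.865 mg
nickel chloride hexahydrate: 43.1 µmol/L × 237.7 g/mol × 4.13 L ÷ 1000 = 42.311 mg
sodium sulfate: 35.5 mmol/L × 142.04 g/mol × 4.13 L ÷ 1000 = 20.825 g
magnesium sulfate heptahydrate: 2.11 g/L × 4.13 L = 8.714 g
sodium carbonate: 3.73 g/L × 4.13 L = 15.405 g

biotin 2.865 mg; nickel chloride hexahydrate 42.311 mg; sodium sulfate 20.825 g; magnesium sulfate heptahydrate 8.714 g; sodium carbonate 15.405 g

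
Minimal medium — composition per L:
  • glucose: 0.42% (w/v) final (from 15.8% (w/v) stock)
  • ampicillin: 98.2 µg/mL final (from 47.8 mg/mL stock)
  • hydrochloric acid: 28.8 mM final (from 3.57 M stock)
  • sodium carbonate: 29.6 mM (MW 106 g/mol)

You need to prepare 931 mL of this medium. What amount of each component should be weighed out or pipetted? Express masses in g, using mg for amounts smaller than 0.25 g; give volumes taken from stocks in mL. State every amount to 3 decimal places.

glucose 24.748 mL; ampicillin 1.913 mL; hydrochloric acid 7.511 mL; sodium carbonate 2.921 g

Working volume: 931 mL = 0.931 L.
glucose: dilute stock: 0.42% ÷ 15.8% × 931 mL = 24.748 mL
ampicillin: C1V1 = C2V2 → 98.2 µg/mL × 931 mL ÷ 47800 µg/mL = 1.913 mL
hydrochloric acid: V = C2·V2/C1 = 28.8 mM × 931 mL ÷ 3570 mM = 7.511 mL
sodium carbonate: 29.6 mmol/L × 106 g/mol × 0.931 L ÷ 1000 = 2.921 g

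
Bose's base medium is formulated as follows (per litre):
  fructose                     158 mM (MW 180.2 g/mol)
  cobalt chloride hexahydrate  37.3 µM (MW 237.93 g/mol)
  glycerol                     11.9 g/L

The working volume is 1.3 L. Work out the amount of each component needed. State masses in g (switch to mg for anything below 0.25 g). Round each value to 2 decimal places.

fructose 37.01 g; cobalt chloride hexahydrate 11.54 mg; glycerol 15.47 g

Scale factor relative to 1 L: 1.3.
fructose: 158 mmol/L × 180.2 g/mol × 1.3 L ÷ 1000 = 37.01 g
cobalt chloride hexahydrate: 37.3 µmol/L × 237.93 g/mol × 1.3 L ÷ 1000 = 11.54 mg
glycerol: 11.9 g/L × 1.3 L = 15.47 g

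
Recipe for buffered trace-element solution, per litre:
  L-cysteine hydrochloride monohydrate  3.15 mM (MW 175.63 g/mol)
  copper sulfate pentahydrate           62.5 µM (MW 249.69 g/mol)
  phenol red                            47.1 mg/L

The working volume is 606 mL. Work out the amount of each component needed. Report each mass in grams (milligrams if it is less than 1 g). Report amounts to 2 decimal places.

Scale factor relative to 1 L: 0.606.
L-cysteine hydrochloride monohydrate: 3.15 mmol/L × 175.63 mg/mmol × 0.606 L = 335.26 mg
copper sulfate pentahydrate: 62.5 µmol/L × 249.69 g/mol × 0.606 L ÷ 1000 = 9.46 mg
phenol red: 47.1 mg/L × 0.606 L = 28.54 mg

L-cysteine hydrochloride monohydrate 335.26 mg; copper sulfate pentahydrate 9.46 mg; phenol red 28.54 mg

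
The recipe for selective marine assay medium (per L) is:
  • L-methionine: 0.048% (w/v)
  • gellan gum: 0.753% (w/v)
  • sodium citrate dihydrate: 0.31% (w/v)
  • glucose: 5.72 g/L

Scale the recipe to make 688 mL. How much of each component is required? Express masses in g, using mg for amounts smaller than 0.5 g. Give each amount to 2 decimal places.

L-methionine 330.24 mg; gellan gum 5.18 g; sodium citrate dihydrate 2.13 g; glucose 3.94 g

Target volume = 688 mL = 0.688 L.
L-methionine: 0.048 g per 100 mL × 688 mL ÷ 100 = 0.33024 g = 330.24 mg
gellan gum: 0.753 g per 100 mL × 688 mL ÷ 100 = 5.18 g
sodium citrate dihydrate: 0.31 g per 100 mL × 688 mL ÷ 100 = 2.13 g
glucose: 5.72 g/L × 0.688 L = 3.94 g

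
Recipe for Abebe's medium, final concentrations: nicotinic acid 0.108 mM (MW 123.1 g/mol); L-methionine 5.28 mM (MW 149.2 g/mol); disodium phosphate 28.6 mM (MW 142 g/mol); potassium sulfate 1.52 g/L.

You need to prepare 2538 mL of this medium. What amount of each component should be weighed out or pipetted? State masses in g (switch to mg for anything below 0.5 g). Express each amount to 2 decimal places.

nicotinic acid 33.74 mg; L-methionine 2.00 g; disodium phosphate 10.31 g; potassium sulfate 3.86 g

Scale factor relative to 1 L: 2.538.
nicotinic acid: 0.108 mmol/L × 123.1 mg/mmol × 2.538 L = 33.74 mg
L-methionine: 5.28 mmol/L × 149.2 g/mol × 2.538 L ÷ 1000 = 2.00 g
disodium phosphate: 28.6 mmol/L × 142 g/mol × 2.538 L ÷ 1000 = 10.31 g
potassium sulfate: 1.52 g/L × 2.538 L = 3.86 g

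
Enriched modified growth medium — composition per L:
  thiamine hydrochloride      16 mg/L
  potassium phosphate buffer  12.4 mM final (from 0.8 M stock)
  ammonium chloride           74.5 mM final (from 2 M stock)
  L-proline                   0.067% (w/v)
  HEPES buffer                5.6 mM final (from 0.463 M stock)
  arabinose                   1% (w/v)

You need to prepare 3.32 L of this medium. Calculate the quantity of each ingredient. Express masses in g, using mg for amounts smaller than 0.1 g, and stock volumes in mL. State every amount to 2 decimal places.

thiamine hydrochloride 53.12 mg; potassium phosphate buffer 51.46 mL; ammonium chloride 123.67 mL; L-proline 2.22 g; HEPES buffer 40.16 mL; arabinose 33.20 g

Scale factor relative to 1 L: 3.32.
thiamine hydrochloride: 16 mg/L × 3.32 L = 53.12 mg
potassium phosphate buffer: C1V1 = C2V2 → 12.4 mM × 3320 mL ÷ 800 mM = 51.46 mL
ammonium chloride: C1V1 = C2V2 → 74.5 mM × 3320 mL ÷ 2000 mM = 123.67 mL
L-proline: 0.067 g per 100 mL × 3320 mL ÷ 100 = 2.22 g
HEPES buffer: V = C2·V2/C1 = 5.6 mM × 3320 mL ÷ 463 mM = 40.16 mL
arabinose: 1% w/v = 10 g/L → 10 × 3.32 L = 33.20 g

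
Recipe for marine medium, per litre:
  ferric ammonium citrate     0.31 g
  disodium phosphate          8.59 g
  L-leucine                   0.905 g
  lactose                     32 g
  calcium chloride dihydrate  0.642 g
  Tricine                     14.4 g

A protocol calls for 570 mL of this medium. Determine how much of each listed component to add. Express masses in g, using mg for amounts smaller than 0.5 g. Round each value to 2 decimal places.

ferric ammonium citrate 176.70 mg; disodium phosphate 4.90 g; L-leucine 0.52 g; lactose 18.24 g; calcium chloride dihydrate 365.94 mg; Tricine 8.21 g

Scale factor = 570 mL / 1000 mL = 0.57.
ferric ammonium citrate: 0.31 g × (570 mL / 1000 mL) = 0.1767 g = 176.70 mg
disodium phosphate: 8.59 g × (570 mL / 1000 mL) = 4.90 g
L-leucine: 0.905 g × (570 mL / 1000 mL) = 0.52 g
lactose: 32 g × (570 mL / 1000 mL) = 18.24 g
calcium chloride dihydrate: 0.642 g × (570 mL / 1000 mL) = 0.36594 g = 365.94 mg
Tricine: 14.4 g × (570 mL / 1000 mL) = 8.21 g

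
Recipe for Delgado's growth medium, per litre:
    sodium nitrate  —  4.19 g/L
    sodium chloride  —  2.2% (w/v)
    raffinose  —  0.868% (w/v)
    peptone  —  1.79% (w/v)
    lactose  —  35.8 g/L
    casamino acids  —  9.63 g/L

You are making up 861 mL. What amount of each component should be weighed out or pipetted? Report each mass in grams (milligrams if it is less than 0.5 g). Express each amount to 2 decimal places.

Target volume = 861 mL = 0.861 L.
sodium nitrate: 4.19 g/L × 0.861 L = 3.61 g
sodium chloride: 2.2% w/v = 22 g/L → 22 × 0.861 L = 18.94 g
raffinose: 0.868 g per 100 mL × 861 mL ÷ 100 = 7.47 g
peptone: 1.79% w/v = 17.9 g/L → 17.9 × 0.861 L = 15.41 g
lactose: 35.8 g/L × 0.861 L = 30.82 g
casamino acids: 9.63 g/L × 0.861 L = 8.29 g

sodium nitrate 3.61 g; sodium chloride 18.94 g; raffinose 7.47 g; peptone 15.41 g; lactose 30.82 g; casamino acids 8.29 g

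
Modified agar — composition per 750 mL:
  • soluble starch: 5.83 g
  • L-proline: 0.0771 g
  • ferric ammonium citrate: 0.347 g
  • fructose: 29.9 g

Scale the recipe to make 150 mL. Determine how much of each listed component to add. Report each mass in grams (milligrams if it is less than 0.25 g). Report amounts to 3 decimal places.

Ratio of target to recipe volume: 150 / 750 = 0.2.
soluble starch: 5.83 g × (150 mL / 750 mL) = 1.166 g
L-proline: 0.0771 g × (150 mL / 750 mL) = 0.01542 g = 15.420 mg
ferric ammonium citrate: 0.347 g × (150 mL / 750 mL) = 0.0694 g = 69.400 mg
fructose: 29.9 g × (150 mL / 750 mL) = 5.980 g

soluble starch 1.166 g; L-proline 15.420 mg; ferric ammonium citrate 69.400 mg; fructose 5.980 g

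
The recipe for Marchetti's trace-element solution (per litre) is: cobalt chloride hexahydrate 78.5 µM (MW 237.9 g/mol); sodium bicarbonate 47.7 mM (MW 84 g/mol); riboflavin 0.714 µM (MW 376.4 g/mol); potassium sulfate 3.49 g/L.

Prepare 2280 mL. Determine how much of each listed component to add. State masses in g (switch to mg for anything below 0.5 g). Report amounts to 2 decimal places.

Target volume = 2280 mL = 2.28 L.
cobalt chloride hexahydrate: 78.5 µmol/L × 237.9 g/mol × 2.28 L ÷ 1000 = 42.58 mg
sodium bicarbonate: 47.7 mmol/L × 84 g/mol × 2.28 L ÷ 1000 = 9.14 g
riboflavin: 0.714 µmol/L × 376.4 g/mol × 2.28 L ÷ 1000 = 0.61 mg
potassium sulfate: 3.49 g/L × 2.28 L = 7.96 g

cobalt chloride hexahydrate 42.58 mg; sodium bicarbonate 9.14 g; riboflavin 0.61 mg; potassium sulfate 7.96 g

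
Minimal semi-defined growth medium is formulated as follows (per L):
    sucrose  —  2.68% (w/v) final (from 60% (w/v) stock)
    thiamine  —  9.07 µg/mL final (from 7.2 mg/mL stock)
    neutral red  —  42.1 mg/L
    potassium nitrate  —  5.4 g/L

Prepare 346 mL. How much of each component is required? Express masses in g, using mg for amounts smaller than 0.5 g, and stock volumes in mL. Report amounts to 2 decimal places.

sucrose 15.45 mL; thiamine 0.44 mL; neutral red 14.57 mg; potassium nitrate 1.87 g

Working volume: 346 mL = 0.346 L.
sucrose: C1V1 = C2V2 → 2.68% ÷ 60% × 346 mL = 15.45 mL
thiamine: V = C2·V2/C1 = 9.07 µg/mL × 346 mL ÷ 7200 µg/mL = 0.44 mL
neutral red: 42.1 mg/L × 0.346 L = 14.57 mg
potassium nitrate: 5.4 g/L × 0.346 L = 1.87 g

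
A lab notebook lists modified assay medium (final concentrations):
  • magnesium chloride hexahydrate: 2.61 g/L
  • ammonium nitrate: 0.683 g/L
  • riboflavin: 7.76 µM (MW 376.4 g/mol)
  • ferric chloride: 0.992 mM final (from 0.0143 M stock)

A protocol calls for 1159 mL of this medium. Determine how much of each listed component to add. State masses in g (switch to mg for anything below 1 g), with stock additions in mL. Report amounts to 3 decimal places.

magnesium chloride hexahydrate 3.025 g; ammonium nitrate 791.597 mg; riboflavin 3.385 mg; ferric chloride 80.401 mL

Target volume = 1159 mL = 1.159 L.
magnesium chloride hexahydrate: 2.61 g/L × 1.159 L = 3.025 g
ammonium nitrate: 0.683 g/L × 1.159 L = 0.791597 g = 791.597 mg
riboflavin: 7.76 µmol/L × 376.4 g/mol × 1.159 L ÷ 1000 = 3.385 mg
ferric chloride: V = C2·V2/C1 = 0.992 mM × 1159 mL ÷ 14.3 mM = 80.401 mL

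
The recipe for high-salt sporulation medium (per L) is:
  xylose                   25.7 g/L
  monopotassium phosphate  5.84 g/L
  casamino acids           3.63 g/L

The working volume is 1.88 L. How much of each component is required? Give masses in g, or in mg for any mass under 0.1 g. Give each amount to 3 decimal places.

xylose 48.316 g; monopotassium phosphate 10.979 g; casamino acids 6.824 g

Working volume: 1.88 L.
xylose: 25.7 g/L × 1.88 L = 48.316 g
monopotassium phosphate: 5.84 g/L × 1.88 L = 10.979 g
casamino acids: 3.63 g/L × 1.88 L = 6.824 g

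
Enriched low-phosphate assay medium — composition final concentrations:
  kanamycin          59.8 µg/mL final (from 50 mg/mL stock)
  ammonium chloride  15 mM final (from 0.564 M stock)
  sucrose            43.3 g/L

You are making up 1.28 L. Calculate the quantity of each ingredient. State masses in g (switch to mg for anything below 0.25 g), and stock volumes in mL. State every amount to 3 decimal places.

Scale factor relative to 1 L: 1.28.
kanamycin: dilute stock: 59.8 µg/mL × 1280 mL ÷ 50000 µg/mL = 1.531 mL
ammonium chloride: C1V1 = C2V2 → 15 mM × 1280 mL ÷ 564 mM = 34.043 mL
sucrose: 43.3 g/L × 1.28 L = 55.424 g

kanamycin 1.531 mL; ammonium chloride 34.043 mL; sucrose 55.424 g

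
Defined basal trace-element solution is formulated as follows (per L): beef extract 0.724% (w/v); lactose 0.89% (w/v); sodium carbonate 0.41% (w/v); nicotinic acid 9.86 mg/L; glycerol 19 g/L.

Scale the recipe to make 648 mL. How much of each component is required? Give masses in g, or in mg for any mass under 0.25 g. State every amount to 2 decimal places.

Target volume = 648 mL = 0.648 L.
beef extract: 0.724 g per 100 mL × 648 mL ÷ 100 = 4.69 g
lactose: 0.89% w/v = 8.9 g/L → 8.9 × 0.648 L = 5.77 g
sodium carbonate: 0.41 g per 100 mL × 648 mL ÷ 100 = 2.66 g
nicotinic acid: 9.86 mg/L × 0.648 L = 6.39 mg
glycerol: 19 g/L × 0.648 L = 12.31 g

beef extract 4.69 g; lactose 5.77 g; sodium carbonate 2.66 g; nicotinic acid 6.39 mg; glycerol 12.31 g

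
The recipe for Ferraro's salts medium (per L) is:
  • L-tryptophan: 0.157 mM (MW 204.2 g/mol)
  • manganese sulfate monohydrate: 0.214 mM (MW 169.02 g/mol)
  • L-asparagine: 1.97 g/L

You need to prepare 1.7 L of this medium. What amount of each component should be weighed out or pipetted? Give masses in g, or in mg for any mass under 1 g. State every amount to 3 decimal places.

Working volume: 1.7 L.
L-tryptophan: 0.157 mmol/L × 204.2 mg/mmol × 1.7 L = 54.501 mg
manganese sulfate monohydrate: 0.214 mmol/L × 169.02 mg/mmol × 1.7 L = 61.489 mg
L-asparagine: 1.97 g/L × 1.7 L = 3.349 g

L-tryptophan 54.501 mg; manganese sulfate monohydrate 61.489 mg; L-asparagine 3.349 g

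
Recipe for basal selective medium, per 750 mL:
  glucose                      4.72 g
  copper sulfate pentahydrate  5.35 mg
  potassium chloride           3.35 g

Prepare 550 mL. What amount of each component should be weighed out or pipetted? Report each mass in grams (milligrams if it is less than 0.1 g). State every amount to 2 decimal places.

Scale factor = 550 mL / 750 mL = 0.733333.
glucose: 4.72 g × (550 mL / 750 mL) = 3.46 g
copper sulfate pentahydrate: 5.35 mg × (550 mL / 750 mL) = 3.92 mg
potassium chloride: 3.35 g × (550 mL / 750 mL) = 2.46 g

glucose 3.46 g; copper sulfate pentahydrate 3.92 mg; potassium chloride 2.46 g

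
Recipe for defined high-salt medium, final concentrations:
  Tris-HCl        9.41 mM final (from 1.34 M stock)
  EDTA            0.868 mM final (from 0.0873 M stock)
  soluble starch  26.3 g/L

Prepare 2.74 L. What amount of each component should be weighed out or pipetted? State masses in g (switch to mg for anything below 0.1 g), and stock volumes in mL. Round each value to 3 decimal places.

Working volume: 2.74 L.
Tris-HCl: C1V1 = C2V2 → 9.41 mM × 2740 mL ÷ 1340 mM = 19.241 mL
EDTA: dilute stock: 0.868 mM × 2740 mL ÷ 87.3 mM = 27.243 mL
soluble starch: 26.3 g/L × 2.74 L = 72.062 g

Tris-HCl 19.241 mL; EDTA 27.243 mL; soluble starch 72.062 g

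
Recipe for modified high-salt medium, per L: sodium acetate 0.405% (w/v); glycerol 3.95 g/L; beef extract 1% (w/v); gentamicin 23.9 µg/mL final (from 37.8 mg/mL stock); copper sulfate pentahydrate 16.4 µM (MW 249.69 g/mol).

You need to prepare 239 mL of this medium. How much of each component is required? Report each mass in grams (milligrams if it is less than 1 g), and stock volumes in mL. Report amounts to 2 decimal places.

Scale factor relative to 1 L: 0.239.
sodium acetate: 0.405% w/v = 4.05 g/L → 4.05 × 0.239 L = 0.96795 g = 967.95 mg
glycerol: 3.95 g/L × 0.239 L = 0.94405 g = 944.05 mg
beef extract: 1% w/v = 10 g/L → 10 × 0.239 L = 2.39 g
gentamicin: dilute stock: 23.9 µg/mL × 239 mL ÷ 37800 µg/mL = 0.15 mL
copper sulfate pentahydrate: 16.4 µmol/L × 249.69 g/mol × 0.239 L ÷ 1000 = 0.98 mg

sodium acetate 967.95 mg; glycerol 944.05 mg; beef extract 2.39 g; gentamicin 0.15 mL; copper sulfate pentahydrate 0.98 mg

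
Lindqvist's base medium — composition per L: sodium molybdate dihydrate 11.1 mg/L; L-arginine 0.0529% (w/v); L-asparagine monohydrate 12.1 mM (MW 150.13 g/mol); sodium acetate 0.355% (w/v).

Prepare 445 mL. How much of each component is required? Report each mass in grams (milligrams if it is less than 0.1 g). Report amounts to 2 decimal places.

Target volume = 445 mL = 0.445 L.
sodium molybdate dihydrate: 11.1 mg/L × 0.445 L = 4.94 mg
L-arginine: 0.0529 g per 100 mL × 445 mL ÷ 100 = 0.24 g
L-asparagine monohydrate: 12.1 mmol/L × 150.13 g/mol × 0.445 L ÷ 1000 = 0.81 g
sodium acetate: 0.355% w/v = 3.55 g/L → 3.55 × 0.445 L = 1.58 g

sodium molybdate dihydrate 4.94 mg; L-arginine 0.24 g; L-asparagine monohydrate 0.81 g; sodium acetate 1.58 g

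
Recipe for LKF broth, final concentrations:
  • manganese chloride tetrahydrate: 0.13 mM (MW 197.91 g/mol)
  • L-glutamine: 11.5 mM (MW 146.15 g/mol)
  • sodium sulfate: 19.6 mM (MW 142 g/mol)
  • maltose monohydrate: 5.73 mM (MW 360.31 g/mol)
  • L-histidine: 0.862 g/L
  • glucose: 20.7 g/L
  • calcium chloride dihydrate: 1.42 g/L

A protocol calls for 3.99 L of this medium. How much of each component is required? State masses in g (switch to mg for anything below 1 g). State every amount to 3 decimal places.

manganese chloride tetrahydrate 102.656 mg; L-glutamine 6.706 g; sodium sulfate 11.105 g; maltose monohydrate 8.238 g; L-histidine 3.439 g; glucose 82.593 g; calcium chloride dihydrate 5.666 g

Scale factor relative to 1 L: 3.99.
manganese chloride tetrahydrate: 0.13 mmol/L × 197.91 mg/mmol × 3.99 L = 102.656 mg
L-glutamine: 11.5 mmol/L × 146.15 g/mol × 3.99 L ÷ 1000 = 6.706 g
sodium sulfate: 19.6 mmol/L × 142 g/mol × 3.99 L ÷ 1000 = 11.105 g
maltose monohydrate: 5.73 mmol/L × 360.31 g/mol × 3.99 L ÷ 1000 = 8.238 g
L-histidine: 0.862 g/L × 3.99 L = 3.439 g
glucose: 20.7 g/L × 3.99 L = 82.593 g
calcium chloride dihydrate: 1.42 g/L × 3.99 L = 5.666 g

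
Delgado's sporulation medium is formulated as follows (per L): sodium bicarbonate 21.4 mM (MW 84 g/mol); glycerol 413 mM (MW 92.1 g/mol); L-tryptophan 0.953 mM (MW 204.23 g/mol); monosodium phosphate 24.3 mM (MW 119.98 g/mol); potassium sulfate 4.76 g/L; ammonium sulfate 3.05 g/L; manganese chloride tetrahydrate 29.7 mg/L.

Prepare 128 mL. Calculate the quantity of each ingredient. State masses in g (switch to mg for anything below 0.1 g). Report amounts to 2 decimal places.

Scale factor relative to 1 L: 0.128.
sodium bicarbonate: 21.4 mmol/L × 84 g/mol × 0.128 L ÷ 1000 = 0.23 g
glycerol: 413 mmol/L × 92.1 g/mol × 0.128 L ÷ 1000 = 4.87 g
L-tryptophan: 0.953 mmol/L × 204.23 mg/mmol × 0.128 L = 24.91 mg
monosodium phosphate: 24.3 mmol/L × 119.98 g/mol × 0.128 L ÷ 1000 = 0.37 g
potassium sulfate: 4.76 g/L × 0.128 L = 0.61 g
ammonium sulfate: 3.05 g/L × 0.128 L = 0.39 g
manganese chloride tetrahydrate: 29.7 mg/L × 0.128 L = 3.80 mg

sodium bicarbonate 0.23 g; glycerol 4.87 g; L-tryptophan 24.91 mg; monosodium phosphate 0.37 g; potassium sulfate 0.61 g; ammonium sulfate 0.39 g; manganese chloride tetrahydrate 3.80 mg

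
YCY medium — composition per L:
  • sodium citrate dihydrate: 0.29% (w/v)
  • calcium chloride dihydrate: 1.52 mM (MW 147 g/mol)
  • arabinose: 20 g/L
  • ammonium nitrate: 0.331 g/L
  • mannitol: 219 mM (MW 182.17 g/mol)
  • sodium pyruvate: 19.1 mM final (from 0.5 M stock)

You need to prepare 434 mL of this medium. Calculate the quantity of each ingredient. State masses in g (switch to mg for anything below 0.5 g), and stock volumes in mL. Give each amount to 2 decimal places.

Target volume = 434 mL = 0.434 L.
sodium citrate dihydrate: 0.29% w/v = 2.9 g/L → 2.9 × 0.434 L = 1.26 g
calcium chloride dihydrate: 1.52 mmol/L × 147 mg/mmol × 0.434 L = 96.97 mg
arabinose: 20 g/L × 0.434 L = 8.68 g
ammonium nitrate: 0.331 g/L × 0.434 L = 0.143654 g = 143.65 mg
mannitol: 219 mmol/L × 182.17 g/mol × 0.434 L ÷ 1000 = 17.31 g
sodium pyruvate: V = C2·V2/C1 = 19.1 mM × 434 mL ÷ 500 mM = 16.58 mL

sodium citrate dihydrate 1.26 g; calcium chloride dihydrate 96.97 mg; arabinose 8.68 g; ammonium nitrate 143.65 mg; mannitol 17.31 g; sodium pyruvate 16.58 mL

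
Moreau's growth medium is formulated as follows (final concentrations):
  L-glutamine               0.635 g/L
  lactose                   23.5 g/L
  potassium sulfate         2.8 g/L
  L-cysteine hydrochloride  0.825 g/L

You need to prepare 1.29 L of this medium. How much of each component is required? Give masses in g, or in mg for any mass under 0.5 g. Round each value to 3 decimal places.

L-glutamine 0.819 g; lactose 30.315 g; potassium sulfate 3.612 g; L-cysteine hydrochloride 1.064 g

Working volume: 1.29 L.
L-glutamine: 0.635 g/L × 1.29 L = 0.819 g
lactose: 23.5 g/L × 1.29 L = 30.315 g
potassium sulfate: 2.8 g/L × 1.29 L = 3.612 g
L-cysteine hydrochloride: 0.825 g/L × 1.29 L = 1.064 g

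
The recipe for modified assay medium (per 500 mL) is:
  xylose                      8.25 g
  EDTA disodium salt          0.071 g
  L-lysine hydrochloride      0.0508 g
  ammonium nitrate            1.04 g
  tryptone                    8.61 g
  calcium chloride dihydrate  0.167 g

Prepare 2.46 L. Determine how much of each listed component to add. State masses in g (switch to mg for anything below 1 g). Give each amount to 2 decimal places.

xylose 40.59 g; EDTA disodium salt 349.32 mg; L-lysine hydrochloride 249.94 mg; ammonium nitrate 5.12 g; tryptone 42.36 g; calcium chloride dihydrate 821.64 mg

Ratio of target to recipe volume: 2460 / 500 = 4.92.
xylose: 8.25 g × (2460 mL / 500 mL) = 40.59 g
EDTA disodium salt: 0.071 g × (2460 mL / 500 mL) = 0.34932 g = 349.32 mg
L-lysine hydrochloride: 0.0508 g × (2460 mL / 500 mL) = 0.249936 g = 249.94 mg
ammonium nitrate: 1.04 g × (2460 mL / 500 mL) = 5.12 g
tryptone: 8.61 g × (2460 mL / 500 mL) = 42.36 g
calcium chloride dihydrate: 0.167 g × (2460 mL / 500 mL) = 0.82164 g = 821.64 mg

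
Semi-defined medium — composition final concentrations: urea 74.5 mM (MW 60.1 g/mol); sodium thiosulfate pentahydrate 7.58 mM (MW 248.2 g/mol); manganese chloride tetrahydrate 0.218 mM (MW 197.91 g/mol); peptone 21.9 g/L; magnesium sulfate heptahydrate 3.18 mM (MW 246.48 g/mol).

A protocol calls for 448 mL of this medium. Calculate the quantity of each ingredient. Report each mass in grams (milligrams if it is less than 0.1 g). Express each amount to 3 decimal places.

Working volume: 448 mL = 0.448 L.
urea: 74.5 mmol/L × 60.1 g/mol × 0.448 L ÷ 1000 = 2.006 g
sodium thiosulfate pentahydrate: 7.58 mmol/L × 248.2 g/mol × 0.448 L ÷ 1000 = 0.843 g
manganese chloride tetrahydrate: 0.218 mmol/L × 197.91 mg/mmol × 0.448 L = 19.329 mg
peptone: 21.9 g/L × 0.448 L = 9.811 g
magnesium sulfate heptahydrate: 3.18 mmol/L × 246.48 g/mol × 0.448 L ÷ 1000 = 0.351 g

urea 2.006 g; sodium thiosulfate pentahydrate 0.843 g; manganese chloride tetrahydrate 19.329 mg; peptone 9.811 g; magnesium sulfate heptahydrate 0.351 g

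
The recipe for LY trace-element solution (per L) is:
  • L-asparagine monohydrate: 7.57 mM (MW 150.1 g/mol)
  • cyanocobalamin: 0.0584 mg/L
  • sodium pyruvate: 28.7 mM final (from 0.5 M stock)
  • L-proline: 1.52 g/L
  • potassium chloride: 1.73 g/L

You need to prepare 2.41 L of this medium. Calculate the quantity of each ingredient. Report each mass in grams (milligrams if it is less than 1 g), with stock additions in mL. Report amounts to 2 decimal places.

L-asparagine monohydrate 2.74 g; cyanocobalamin 0.14 mg; sodium pyruvate 138.33 mL; L-proline 3.66 g; potassium chloride 4.17 g

Scale factor relative to 1 L: 2.41.
L-asparagine monohydrate: 7.57 mmol/L × 150.1 g/mol × 2.41 L ÷ 1000 = 2.74 g
cyanocobalamin: 0.0584 mg/L × 2.41 L = 0.14 mg
sodium pyruvate: dilute stock: 28.7 mM × 2410 mL ÷ 500 mM = 138.33 mL
L-proline: 1.52 g/L × 2.41 L = 3.66 g
potassium chloride: 1.73 g/L × 2.41 L = 4.17 g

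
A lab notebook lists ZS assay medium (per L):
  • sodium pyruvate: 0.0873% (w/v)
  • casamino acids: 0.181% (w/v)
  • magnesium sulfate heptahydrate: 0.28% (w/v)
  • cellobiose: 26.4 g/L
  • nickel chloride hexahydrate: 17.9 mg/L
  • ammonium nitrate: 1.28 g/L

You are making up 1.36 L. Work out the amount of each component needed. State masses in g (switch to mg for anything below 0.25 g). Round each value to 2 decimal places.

sodium pyruvate 1.19 g; casamino acids 2.46 g; magnesium sulfate heptahydrate 3.81 g; cellobiose 35.90 g; nickel chloride hexahydrate 24.34 mg; ammonium nitrate 1.74 g

Working volume: 1.36 L.
sodium pyruvate: 0.0873% w/v = 0.873 g/L → 0.873 × 1.36 L = 1.19 g
casamino acids: 0.181 g per 100 mL × 1360 mL ÷ 100 = 2.46 g
magnesium sulfate heptahydrate: 0.28% w/v = 2.8 g/L → 2.8 × 1.36 L = 3.81 g
cellobiose: 26.4 g/L × 1.36 L = 35.90 g
nickel chloride hexahydrate: 17.9 mg/L × 1.36 L = 24.34 mg
ammonium nitrate: 1.28 g/L × 1.36 L = 1.74 g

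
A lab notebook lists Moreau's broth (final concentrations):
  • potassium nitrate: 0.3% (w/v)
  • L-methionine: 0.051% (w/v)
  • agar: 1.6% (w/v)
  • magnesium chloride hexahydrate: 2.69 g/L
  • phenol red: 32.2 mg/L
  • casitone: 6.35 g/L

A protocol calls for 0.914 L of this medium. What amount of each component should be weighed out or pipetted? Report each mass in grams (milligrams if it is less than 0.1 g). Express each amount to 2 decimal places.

Working volume: 0.914 L.
potassium nitrate: 0.3% w/v = 3 g/L → 3 × 0.914 L = 2.74 g
L-methionine: 0.051% w/v = 0.51 g/L → 0.51 × 0.914 L = 0.47 g
agar: 1.6 g per 100 mL × 914 mL ÷ 100 = 14.62 g
magnesium chloride hexahydrate: 2.69 g/L × 0.914 L = 2.46 g
phenol red: 32.2 mg/L × 0.914 L = 29.43 mg
casitone: 6.35 g/L × 0.914 L = 5.80 g

potassium nitrate 2.74 g; L-methionine 0.47 g; agar 14.62 g; magnesium chloride hexahydrate 2.46 g; phenol red 29.43 mg; casitone 5.80 g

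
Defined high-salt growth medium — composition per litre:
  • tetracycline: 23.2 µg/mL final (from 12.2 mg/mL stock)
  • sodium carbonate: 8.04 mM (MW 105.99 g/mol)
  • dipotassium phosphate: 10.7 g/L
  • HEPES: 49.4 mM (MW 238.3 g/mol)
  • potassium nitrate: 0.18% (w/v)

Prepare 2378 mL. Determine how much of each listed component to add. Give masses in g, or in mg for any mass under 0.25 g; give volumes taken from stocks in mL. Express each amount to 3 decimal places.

tetracycline 4.522 mL; sodium carbonate 2.026 g; dipotassium phosphate 25.445 g; HEPES 27.994 g; potassium nitrate 4.280 g

Target volume = 2378 mL = 2.378 L.
tetracycline: C1V1 = C2V2 → 23.2 µg/mL × 2378 mL ÷ 12200 µg/mL = 4.522 mL
sodium carbonate: 8.04 mmol/L × 105.99 g/mol × 2.378 L ÷ 1000 = 2.026 g
dipotassium phosphate: 10.7 g/L × 2.378 L = 25.445 g
HEPES: 49.4 mmol/L × 238.3 g/mol × 2.378 L ÷ 1000 = 27.994 g
potassium nitrate: 0.18% w/v = 1.8 g/L → 1.8 × 2.378 L = 4.280 g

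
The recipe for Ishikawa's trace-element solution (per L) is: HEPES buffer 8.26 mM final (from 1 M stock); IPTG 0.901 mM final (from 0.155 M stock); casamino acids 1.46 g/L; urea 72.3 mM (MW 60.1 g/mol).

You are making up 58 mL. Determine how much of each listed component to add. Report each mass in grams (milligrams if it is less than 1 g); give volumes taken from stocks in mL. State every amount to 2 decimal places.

HEPES buffer 0.48 mL; IPTG 0.34 mL; casamino acids 84.68 mg; urea 252.02 mg

Working volume: 58 mL = 0.058 L.
HEPES buffer: C1V1 = C2V2 → 8.26 mM × 58 mL ÷ 1000 mM = 0.48 mL
IPTG: C1V1 = C2V2 → 0.901 mM × 58 mL ÷ 155 mM = 0.34 mL
casamino acids: 1.46 g/L × 0.058 L = 0.08468 g = 84.68 mg
urea: 72.3 mmol/L × 60.1 mg/mmol × 0.058 L = 252.02 mg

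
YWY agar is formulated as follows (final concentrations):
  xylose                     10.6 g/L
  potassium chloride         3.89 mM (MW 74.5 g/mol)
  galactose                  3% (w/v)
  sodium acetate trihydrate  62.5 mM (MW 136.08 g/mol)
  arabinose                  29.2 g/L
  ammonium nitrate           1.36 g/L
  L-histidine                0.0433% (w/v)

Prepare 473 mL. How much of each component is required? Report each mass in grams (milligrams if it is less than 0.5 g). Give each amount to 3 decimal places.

Target volume = 473 mL = 0.473 L.
xylose: 10.6 g/L × 0.473 L = 5.014 g
potassium chloride: 3.89 mmol/L × 74.5 mg/mmol × 0.473 L = 137.078 mg
galactose: 3 g per 100 mL × 473 mL ÷ 100 = 14.190 g
sodium acetate trihydrate: 62.5 mmol/L × 136.08 g/mol × 0.473 L ÷ 1000 = 4.023 g
arabinose: 29.2 g/L × 0.473 L = 13.812 g
ammonium nitrate: 1.36 g/L × 0.473 L = 0.643 g
L-histidine: 0.0433 g per 100 mL × 473 mL ÷ 100 = 0.204809 g = 204.809 mg

xylose 5.014 g; potassium chloride 137.078 mg; galactose 14.190 g; sodium acetate trihydrate 4.023 g; arabinose 13.812 g; ammonium nitrate 0.643 g; L-histidine 204.809 mg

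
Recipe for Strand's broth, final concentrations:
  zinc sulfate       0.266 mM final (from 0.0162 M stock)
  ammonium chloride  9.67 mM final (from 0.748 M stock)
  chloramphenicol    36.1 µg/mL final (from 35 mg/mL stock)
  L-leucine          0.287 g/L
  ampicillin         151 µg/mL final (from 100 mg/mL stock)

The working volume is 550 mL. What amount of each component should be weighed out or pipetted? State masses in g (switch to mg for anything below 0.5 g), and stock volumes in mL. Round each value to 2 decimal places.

Target volume = 550 mL = 0.55 L.
zinc sulfate: V = C2·V2/C1 = 0.266 mM × 550 mL ÷ 16.2 mM = 9.03 mL
ammonium chloride: V = C2·V2/C1 = 9.67 mM × 550 mL ÷ 748 mM = 7.11 mL
chloramphenicol: V = C2·V2/C1 = 36.1 µg/mL × 550 mL ÷ 35000 µg/mL = 0.57 mL
L-leucine: 0.287 g/L × 0.55 L = 0.15785 g = 157.85 mg
ampicillin: dilute stock: 151 µg/mL × 550 mL ÷ 100000 µg/mL = 0.83 mL

zinc sulfate 9.03 mL; ammonium chloride 7.11 mL; chloramphenicol 0.57 mL; L-leucine 157.85 mg; ampicillin 0.83 mL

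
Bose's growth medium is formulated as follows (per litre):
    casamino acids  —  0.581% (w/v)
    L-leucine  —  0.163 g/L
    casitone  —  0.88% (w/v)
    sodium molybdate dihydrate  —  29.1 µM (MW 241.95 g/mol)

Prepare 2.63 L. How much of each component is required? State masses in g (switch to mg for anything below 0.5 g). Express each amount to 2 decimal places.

casamino acids 15.28 g; L-leucine 428.69 mg; casitone 23.14 g; sodium molybdate dihydrate 18.52 mg

Working volume: 2.63 L.
casamino acids: 0.581 g per 100 mL × 2630 mL ÷ 100 = 15.28 g
L-leucine: 0.163 g/L × 2.63 L = 0.42869 g = 428.69 mg
casitone: 0.88% w/v = 8.8 g/L → 8.8 × 2.63 L = 23.14 g
sodium molybdate dihydrate: 29.1 µmol/L × 241.95 g/mol × 2.63 L ÷ 1000 = 18.52 mg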